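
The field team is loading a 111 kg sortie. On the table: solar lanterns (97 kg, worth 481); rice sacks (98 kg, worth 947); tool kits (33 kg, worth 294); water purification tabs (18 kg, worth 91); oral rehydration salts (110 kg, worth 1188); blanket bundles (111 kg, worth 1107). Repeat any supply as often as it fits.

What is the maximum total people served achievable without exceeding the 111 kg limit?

1188

Taking oral rehydration salts: 110 kg used, 1188 in people served.
That's the maximum — no swap from here does better than 1188.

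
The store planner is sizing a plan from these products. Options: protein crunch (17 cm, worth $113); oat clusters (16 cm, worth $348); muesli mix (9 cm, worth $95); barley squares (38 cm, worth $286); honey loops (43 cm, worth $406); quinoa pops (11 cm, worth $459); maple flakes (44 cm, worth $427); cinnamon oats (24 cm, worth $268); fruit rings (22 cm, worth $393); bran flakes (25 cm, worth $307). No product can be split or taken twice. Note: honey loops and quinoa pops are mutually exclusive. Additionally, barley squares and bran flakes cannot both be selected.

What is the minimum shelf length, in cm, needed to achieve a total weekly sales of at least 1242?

Look for the lowest-shelf combination reaching 1242.
oat clusters + muesli mix + quinoa pops + fruit rings: 1295 weekly sales at 58 cm.
No combination under 58 cm hits 1242.

58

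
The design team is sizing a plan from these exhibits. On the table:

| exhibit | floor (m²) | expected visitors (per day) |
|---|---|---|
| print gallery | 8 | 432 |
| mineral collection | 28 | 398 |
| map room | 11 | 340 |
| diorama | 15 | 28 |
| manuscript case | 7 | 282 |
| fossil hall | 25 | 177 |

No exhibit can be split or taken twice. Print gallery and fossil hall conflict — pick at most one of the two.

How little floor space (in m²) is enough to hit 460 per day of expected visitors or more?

15

Need the lightest bundle worth ≥ 460.
print gallery + manuscript case: 714 expected visitors at 15 m².
Any bundle with less than 15 m² falls short of 460.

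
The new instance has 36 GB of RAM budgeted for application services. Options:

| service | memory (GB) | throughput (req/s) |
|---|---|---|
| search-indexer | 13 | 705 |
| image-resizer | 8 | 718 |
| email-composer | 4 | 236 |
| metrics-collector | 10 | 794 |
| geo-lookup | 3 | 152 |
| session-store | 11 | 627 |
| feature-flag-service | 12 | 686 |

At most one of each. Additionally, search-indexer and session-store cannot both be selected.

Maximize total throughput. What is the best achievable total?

Filling by ratio: image-resizer + email-composer + metrics-collector + feature-flag-service for 2434, with 2 GB left unused.
The 12 GB tied up in feature-flag-service is better spent on geo-lookup + session-store — total rises to 2527 (36 GB).

2527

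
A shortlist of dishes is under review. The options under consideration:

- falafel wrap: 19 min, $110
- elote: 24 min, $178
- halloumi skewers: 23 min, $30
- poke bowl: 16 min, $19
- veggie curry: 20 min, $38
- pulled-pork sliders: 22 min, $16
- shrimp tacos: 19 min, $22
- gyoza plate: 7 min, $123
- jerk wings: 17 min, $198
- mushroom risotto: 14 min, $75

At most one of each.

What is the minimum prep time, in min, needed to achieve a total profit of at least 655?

81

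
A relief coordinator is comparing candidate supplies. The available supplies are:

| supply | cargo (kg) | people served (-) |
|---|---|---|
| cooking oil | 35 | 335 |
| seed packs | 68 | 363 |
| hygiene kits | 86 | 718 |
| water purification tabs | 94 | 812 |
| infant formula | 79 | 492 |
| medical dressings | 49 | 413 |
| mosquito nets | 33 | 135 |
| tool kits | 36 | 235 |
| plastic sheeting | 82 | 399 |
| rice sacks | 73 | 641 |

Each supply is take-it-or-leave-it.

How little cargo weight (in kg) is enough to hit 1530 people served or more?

178

Minimise kg subject to total people served ≥ 1530.
cooking oil + water purification tabs + medical dressings reaches 1560 using 178 kg.
Below 178 kg the best achievable stays under 1530.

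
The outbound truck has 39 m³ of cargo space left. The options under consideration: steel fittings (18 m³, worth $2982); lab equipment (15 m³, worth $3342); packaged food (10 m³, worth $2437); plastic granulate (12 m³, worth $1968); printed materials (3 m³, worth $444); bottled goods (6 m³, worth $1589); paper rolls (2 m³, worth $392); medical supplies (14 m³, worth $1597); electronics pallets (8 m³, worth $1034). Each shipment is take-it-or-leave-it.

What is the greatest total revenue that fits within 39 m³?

8402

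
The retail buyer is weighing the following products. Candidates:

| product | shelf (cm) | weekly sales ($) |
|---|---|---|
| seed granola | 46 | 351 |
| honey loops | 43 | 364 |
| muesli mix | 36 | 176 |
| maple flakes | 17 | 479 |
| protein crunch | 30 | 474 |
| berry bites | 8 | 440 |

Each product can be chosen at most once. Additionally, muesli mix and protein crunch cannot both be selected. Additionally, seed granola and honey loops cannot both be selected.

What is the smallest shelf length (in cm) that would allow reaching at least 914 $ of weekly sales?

25

Need the lightest bundle worth ≥ 914.
maple flakes + berry bites: 919 weekly sales at 25 cm.
No combination under 25 cm hits 914.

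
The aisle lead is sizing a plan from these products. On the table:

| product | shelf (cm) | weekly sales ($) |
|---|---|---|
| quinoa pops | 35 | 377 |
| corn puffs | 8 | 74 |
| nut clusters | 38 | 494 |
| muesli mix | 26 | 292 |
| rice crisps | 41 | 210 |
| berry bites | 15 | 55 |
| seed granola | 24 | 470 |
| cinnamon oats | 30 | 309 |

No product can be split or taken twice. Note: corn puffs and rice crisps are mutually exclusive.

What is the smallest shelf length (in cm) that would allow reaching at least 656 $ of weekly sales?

50

Look for the lowest-shelf combination reaching 656.
muesli mix + seed granola reaches 762 using 50 cm.
No combination under 50 cm hits 656.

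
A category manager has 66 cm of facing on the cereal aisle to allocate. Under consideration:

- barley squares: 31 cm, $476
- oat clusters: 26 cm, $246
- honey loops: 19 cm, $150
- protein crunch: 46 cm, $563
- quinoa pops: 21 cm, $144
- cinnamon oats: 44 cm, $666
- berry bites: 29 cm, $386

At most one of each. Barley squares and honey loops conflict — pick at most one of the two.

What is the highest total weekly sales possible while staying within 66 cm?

862

By weekly sales per cm: barley squares 15.35, cinnamon oats 15.14, berry bites 13.31, protein crunch 12.24 lead.
Taking barley squares + berry bites: 60 cm used, 862 in weekly sales.
The spare 6 cm is too small for any remaining product, and no feasible exchange beats 862.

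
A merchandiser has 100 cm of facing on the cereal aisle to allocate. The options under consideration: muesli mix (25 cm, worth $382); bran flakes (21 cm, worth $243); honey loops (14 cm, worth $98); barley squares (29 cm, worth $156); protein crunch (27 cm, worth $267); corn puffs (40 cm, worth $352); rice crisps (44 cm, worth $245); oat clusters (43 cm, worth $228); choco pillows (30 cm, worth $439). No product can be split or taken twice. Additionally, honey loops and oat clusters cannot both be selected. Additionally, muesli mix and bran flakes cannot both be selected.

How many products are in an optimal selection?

4

Best achievable weekly sales is 1186.
muesli mix + honey loops + protein crunch + choco pillows hits 1186 at 96 cm.
Any selection reaching 1186 contains exactly 4 products.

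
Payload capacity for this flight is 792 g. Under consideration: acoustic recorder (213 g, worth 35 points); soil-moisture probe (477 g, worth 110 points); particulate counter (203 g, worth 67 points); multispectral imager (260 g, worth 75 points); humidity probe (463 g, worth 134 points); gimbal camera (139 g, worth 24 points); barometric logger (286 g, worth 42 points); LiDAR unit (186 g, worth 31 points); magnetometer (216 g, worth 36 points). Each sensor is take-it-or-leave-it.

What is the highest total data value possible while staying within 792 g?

Filling by ratio: particulate counter + humidity probe for 201, with 126 g left unused.
Dropping particulate counter frees 203 g; slotting in multispectral imager (260 g) lifts the total to 209 at 723 g.
Runner-up particulate counter + humidity probe tops out at 201.

209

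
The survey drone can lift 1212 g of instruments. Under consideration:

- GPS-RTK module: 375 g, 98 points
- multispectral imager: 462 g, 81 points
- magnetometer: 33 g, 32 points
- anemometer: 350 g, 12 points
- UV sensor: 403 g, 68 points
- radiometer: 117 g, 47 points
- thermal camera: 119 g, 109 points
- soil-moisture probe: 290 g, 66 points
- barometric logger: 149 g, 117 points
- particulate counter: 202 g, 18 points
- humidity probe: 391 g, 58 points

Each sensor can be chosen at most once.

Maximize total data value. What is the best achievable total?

471

Density check — magnetometer 0.97, thermal camera 0.92, barometric logger 0.79, radiometer 0.40 are the best per g.
The ratio heuristic lands on GPS-RTK module + magnetometer + radiometer + thermal camera + soil-moisture probe + barometric logger (469) but leaves 129 g idle.
The 290 g tied up in soil-moisture probe is better spent on UV sensor — total rises to 471 (1196 g).
Next best is GPS-RTK module + magnetometer + radiometer + thermal camera + soil-moisture probe + barometric logger at 469 (1083 g) — short by 2.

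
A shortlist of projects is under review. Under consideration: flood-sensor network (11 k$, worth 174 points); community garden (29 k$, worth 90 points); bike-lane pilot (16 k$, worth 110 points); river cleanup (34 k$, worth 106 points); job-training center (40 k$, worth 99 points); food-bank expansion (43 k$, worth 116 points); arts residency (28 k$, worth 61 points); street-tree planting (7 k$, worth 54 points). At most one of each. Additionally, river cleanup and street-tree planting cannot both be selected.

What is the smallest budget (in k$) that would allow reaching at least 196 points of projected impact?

Need the lightest bundle worth ≥ 196.
Taking flood-sensor network + street-tree planting gives 228 (≥ 196) for 18 k$.
No combination under 18 k$ hits 196.

18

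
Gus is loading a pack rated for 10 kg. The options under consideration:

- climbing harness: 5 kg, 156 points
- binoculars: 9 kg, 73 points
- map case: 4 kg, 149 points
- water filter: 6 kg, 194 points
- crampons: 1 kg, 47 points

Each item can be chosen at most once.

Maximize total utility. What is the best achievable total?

352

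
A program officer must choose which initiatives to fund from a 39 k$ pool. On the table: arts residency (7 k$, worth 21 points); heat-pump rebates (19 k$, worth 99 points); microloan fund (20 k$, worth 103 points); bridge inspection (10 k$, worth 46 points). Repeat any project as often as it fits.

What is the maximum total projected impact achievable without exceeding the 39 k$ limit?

202

Ranking by ratio (projected impact/k$): heat-pump rebates 5.21, microloan fund 5.15, bridge inspection 4.60, arts residency 3.00.
The ratio heuristic lands on 2×heat-pump rebates (198) but leaves 1 k$ idle.
Dropping heat-pump rebates frees 19 k$; slotting in microloan fund (20 k$) lifts the total to 202 at 39 k$.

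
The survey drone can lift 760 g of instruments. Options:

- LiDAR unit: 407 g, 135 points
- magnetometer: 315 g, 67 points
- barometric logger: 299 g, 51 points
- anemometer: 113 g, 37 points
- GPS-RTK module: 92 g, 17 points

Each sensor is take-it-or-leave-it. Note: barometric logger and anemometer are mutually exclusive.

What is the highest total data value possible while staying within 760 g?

202

Density check — LiDAR unit 0.33, anemometer 0.33, magnetometer 0.21 are the best per g.
A density-first pass picks LiDAR unit + anemometer + GPS-RTK module — 189 at 612 g.
Replace anemometer and GPS-RTK module with magnetometer: the trade gains 13 net, giving 202 at 722 g.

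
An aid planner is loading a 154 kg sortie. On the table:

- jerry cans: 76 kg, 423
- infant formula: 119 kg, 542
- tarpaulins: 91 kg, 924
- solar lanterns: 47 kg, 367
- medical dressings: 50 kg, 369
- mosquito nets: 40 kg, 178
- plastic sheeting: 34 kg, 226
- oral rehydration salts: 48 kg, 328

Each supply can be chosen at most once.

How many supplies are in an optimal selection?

2

Optimal total is 1293.
One optimal bundle: tarpaulins + medical dressings (141 kg).
Any selection reaching 1293 contains exactly 2 supplies.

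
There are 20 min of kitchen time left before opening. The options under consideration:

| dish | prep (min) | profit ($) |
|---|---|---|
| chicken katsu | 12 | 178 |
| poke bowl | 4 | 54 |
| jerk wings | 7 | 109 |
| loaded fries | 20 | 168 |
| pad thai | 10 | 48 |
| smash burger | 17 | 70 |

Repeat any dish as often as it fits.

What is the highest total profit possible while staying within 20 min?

287

By profit per min: jerk wings 15.57, chicken katsu 14.83, poke bowl 13.50, loaded fries 8.40 lead.
A density-first pass picks poke bowl + 2×jerk wings — 272 at 18 min.
Replace poke bowl and jerk wings with chicken katsu: the trade gains 15 net, giving 287 at 19 min.
Nothing else within 20 min beats 287.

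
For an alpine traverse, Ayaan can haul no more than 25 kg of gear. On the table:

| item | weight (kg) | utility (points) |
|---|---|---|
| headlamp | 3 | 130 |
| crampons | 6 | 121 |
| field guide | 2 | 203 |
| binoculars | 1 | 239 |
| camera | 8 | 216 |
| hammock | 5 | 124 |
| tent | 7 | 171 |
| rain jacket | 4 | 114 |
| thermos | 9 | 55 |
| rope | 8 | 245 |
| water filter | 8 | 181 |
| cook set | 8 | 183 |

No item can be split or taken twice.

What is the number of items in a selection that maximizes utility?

6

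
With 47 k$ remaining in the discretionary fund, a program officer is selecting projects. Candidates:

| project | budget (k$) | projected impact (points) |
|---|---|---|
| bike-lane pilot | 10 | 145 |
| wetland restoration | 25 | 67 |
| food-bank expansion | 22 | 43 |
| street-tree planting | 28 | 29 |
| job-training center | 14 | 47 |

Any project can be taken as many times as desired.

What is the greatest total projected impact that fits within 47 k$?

580

The ratio ordering already packs tightly: 4×bike-lane pilot, 40 k$, 580.
The spare 7 k$ is too small for any remaining project, and no exchange beats 580.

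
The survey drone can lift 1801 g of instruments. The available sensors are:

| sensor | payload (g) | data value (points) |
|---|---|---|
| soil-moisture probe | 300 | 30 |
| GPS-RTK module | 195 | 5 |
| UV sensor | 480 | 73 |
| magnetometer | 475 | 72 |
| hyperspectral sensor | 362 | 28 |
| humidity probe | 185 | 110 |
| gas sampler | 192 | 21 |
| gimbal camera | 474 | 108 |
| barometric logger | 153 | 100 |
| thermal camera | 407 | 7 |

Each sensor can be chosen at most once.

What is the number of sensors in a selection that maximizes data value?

Optimal total is 463.
One optimal bundle: UV sensor + magnetometer + humidity probe + gimbal camera + barometric logger (1767 g).
Any selection reaching 463 contains exactly 5 sensors.

5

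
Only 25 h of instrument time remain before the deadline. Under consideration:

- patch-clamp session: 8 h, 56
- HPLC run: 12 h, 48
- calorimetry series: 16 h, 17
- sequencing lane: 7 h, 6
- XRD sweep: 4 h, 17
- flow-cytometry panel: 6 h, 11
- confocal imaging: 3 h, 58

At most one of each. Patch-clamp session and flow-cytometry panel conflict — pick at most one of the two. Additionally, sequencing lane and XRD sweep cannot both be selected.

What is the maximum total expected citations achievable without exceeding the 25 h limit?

By expected citations per h: confocal imaging 19.33, patch-clamp session 7.00, XRD sweep 4.25 lead.
Taking patch-clamp session + HPLC run + confocal imaging: 23 h used, 162 in expected citations.

162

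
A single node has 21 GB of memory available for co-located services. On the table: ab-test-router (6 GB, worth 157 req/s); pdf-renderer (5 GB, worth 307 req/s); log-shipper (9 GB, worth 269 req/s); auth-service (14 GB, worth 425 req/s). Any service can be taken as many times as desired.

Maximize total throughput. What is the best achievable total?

Density check — pdf-renderer 61.40, auth-service 30.36, log-shipper 29.89, ab-test-router 26.17 are the best per GB.
The ratio ordering already packs tightly: 4×pdf-renderer, 20 GB, 1228.
Nothing else within 21 GB beats 1228.

1228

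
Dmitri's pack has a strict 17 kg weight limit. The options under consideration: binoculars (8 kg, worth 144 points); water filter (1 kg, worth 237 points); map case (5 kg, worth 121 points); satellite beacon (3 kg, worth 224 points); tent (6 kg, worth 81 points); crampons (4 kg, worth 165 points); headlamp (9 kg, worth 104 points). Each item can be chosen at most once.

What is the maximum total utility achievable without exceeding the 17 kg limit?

Filling by ratio: water filter + map case + satellite beacon + crampons for 747, with 4 kg left unused.
Dropping map case frees 5 kg; slotting in binoculars (8 kg) lifts the total to 770 at 16 kg.
An exhaustive check of the 128 subsets confirms 770.

770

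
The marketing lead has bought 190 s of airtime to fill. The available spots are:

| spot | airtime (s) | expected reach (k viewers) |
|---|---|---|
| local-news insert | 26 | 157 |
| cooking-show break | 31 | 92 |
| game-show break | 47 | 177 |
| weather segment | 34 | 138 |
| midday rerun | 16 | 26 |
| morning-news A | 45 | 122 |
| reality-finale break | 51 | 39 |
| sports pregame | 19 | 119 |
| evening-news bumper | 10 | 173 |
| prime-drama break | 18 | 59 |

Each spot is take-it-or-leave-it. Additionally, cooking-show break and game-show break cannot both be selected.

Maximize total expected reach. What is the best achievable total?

Ranking by ratio (expected reach/s): evening-news bumper 17.30, sports pregame 6.26, local-news insert 6.04, weather segment 4.06.
Local-news insert + game-show break + weather segment + morning-news A + sports pregame + evening-news bumper uses 181 of the 190 s and totals 886.

886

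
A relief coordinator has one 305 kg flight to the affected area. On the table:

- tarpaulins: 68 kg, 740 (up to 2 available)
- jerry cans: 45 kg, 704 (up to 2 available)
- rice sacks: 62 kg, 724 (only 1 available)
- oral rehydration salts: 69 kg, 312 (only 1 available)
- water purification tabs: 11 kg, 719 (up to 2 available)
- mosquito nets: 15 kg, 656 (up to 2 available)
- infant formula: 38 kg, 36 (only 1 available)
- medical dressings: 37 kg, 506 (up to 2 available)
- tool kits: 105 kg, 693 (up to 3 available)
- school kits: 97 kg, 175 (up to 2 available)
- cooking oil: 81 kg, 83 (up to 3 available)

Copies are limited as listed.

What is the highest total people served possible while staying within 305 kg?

5930

Filling by ratio: 2×jerry cans + rice sacks + 2×water purification tabs + 2×mosquito nets + 2×medical dressings for 5894, with 27 kg left unused.
Replace jerry cans with tarpaulins: the trade gains 36 net, giving 5930 at 301 kg.
Every other selection either busts 305 kg or exceeds an availability limit or fails to beat 5930.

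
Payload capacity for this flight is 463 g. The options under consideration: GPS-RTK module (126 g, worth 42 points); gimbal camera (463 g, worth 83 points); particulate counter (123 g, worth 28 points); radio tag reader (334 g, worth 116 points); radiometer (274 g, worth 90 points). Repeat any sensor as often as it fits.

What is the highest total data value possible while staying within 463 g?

158

By data value per g: radio tag reader 0.35, GPS-RTK module 0.33, radiometer 0.33 lead.
Best packing: GPS-RTK module + radio tag reader — 460 g, 158 total.
No other feasible combination exceeds 158.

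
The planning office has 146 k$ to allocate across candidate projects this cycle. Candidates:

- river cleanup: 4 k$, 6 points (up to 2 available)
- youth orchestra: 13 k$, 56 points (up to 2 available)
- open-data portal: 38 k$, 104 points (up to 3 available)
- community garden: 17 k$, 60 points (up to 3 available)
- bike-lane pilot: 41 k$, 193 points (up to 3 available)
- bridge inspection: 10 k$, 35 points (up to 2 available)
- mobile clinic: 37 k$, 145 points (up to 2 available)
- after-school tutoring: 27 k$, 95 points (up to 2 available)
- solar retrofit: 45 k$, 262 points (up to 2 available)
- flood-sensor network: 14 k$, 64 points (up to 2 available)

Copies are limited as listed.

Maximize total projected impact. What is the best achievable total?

Ranking by ratio (projected impact/k$): solar retrofit 5.82, bike-lane pilot 4.71, flood-sensor network 4.57.
Bike-lane pilot + 2×solar retrofit + flood-sensor network uses 145 of the 146 k$ and totals 781.
No other feasible combination exceeds 781.

781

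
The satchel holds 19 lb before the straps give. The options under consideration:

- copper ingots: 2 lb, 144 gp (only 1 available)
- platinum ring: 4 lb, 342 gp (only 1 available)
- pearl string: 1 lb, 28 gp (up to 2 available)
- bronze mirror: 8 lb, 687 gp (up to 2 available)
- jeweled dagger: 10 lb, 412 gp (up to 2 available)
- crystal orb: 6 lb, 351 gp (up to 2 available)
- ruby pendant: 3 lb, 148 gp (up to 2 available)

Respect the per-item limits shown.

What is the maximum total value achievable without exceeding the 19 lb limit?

The ratio ordering already packs tightly: copper ingots + pearl string + 2×bronze mirror, 19 lb, 1546.

1546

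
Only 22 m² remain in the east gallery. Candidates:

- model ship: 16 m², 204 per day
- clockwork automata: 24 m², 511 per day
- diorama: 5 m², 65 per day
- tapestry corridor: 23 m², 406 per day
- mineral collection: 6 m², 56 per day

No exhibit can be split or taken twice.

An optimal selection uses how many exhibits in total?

Optimal total is 269.
One optimal bundle: model ship + diorama (21 m²).
Every optimal selection uses 2 exhibits.

2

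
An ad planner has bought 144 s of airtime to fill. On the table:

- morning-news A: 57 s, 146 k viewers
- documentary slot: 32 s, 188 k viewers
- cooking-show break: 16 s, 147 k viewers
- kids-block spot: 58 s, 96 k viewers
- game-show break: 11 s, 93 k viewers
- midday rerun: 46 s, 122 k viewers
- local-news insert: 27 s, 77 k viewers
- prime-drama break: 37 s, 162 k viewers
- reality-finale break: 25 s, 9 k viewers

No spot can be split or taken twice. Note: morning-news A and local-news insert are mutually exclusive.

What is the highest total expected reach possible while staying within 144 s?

By expected reach per s: cooking-show break 9.19, game-show break 8.45, documentary slot 5.88 lead.
A density-first pass picks documentary slot + cooking-show break + game-show break + local-news insert + prime-drama break — 667 at 123 s.
Dropping local-news insert frees 27 s; slotting in midday rerun (46 s) lifts the total to 712 at 142 s.
Runner-up documentary slot + cooking-show break + game-show break + local-news insert + prime-drama break tops out at 667.

712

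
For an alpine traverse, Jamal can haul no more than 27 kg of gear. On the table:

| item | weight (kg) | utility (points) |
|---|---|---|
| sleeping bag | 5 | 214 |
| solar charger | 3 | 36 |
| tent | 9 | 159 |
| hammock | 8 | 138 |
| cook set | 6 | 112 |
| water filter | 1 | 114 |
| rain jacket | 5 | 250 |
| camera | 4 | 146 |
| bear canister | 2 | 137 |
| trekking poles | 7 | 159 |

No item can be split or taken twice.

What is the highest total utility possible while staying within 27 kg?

1056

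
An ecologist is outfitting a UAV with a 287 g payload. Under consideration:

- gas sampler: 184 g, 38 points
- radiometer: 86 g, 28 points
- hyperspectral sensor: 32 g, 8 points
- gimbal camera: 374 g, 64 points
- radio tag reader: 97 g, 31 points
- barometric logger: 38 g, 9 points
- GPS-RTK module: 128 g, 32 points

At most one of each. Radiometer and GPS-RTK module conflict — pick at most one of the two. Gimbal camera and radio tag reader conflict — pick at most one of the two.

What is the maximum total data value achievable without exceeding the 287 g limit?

The ratio ordering already packs tightly: radiometer + hyperspectral sensor + radio tag reader + barometric logger, 253 g, 76.
Runner-up radio tag reader + barometric logger + GPS-RTK module tops out at 72.

76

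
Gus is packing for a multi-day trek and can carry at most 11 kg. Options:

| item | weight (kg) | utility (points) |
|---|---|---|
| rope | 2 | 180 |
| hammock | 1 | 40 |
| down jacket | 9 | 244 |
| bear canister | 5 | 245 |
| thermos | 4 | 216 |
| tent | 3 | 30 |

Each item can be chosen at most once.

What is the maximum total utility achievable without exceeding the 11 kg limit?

641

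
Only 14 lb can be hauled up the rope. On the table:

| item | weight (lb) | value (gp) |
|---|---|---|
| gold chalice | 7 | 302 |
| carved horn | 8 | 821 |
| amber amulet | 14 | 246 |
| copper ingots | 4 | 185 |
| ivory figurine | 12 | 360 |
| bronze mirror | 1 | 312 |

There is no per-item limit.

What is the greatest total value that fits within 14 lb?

The ratio ordering already packs tightly: 14×bronze mirror, 14 lb, 4368.

4368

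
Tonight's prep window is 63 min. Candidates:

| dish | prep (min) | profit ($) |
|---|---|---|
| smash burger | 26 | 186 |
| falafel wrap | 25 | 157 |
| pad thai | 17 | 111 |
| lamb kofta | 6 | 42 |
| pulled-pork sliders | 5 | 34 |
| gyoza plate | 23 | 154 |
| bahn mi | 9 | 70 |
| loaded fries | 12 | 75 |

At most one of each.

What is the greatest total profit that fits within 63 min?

444

Ranking by ratio (profit/min): bahn mi 7.78, smash burger 7.15, lamb kofta 7.00, pulled-pork sliders 6.80.
Greedy by ratio would take smash burger + pad thai + lamb kofta + pulled-pork sliders + bahn mi: 63 min used, total 443.
Replace pad thai and lamb kofta with gyoza plate: the trade gains 1 net, giving 444 at 63 min.
Runner-up smash burger + pad thai + lamb kofta + pulled-pork sliders + bahn mi tops out at 443.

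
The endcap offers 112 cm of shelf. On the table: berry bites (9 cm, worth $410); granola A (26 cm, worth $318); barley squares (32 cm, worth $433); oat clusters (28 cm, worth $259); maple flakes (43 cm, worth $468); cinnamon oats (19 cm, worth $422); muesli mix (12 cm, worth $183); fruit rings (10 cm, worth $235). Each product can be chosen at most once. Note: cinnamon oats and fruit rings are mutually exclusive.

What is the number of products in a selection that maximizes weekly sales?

5

Optimal total is 1801.
One optimal bundle: berry bites + granola A + maple flakes + cinnamon oats + muesli mix (109 cm).
All optima have 5 products.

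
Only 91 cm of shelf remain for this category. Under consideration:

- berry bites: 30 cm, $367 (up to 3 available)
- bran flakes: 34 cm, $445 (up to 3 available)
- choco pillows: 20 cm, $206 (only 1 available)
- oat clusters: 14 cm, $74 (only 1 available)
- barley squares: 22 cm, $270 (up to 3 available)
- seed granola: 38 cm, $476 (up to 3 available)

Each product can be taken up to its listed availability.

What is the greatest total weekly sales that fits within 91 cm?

1160

Best packing: 2×bran flakes + barley squares — 90 cm, 1160 total.
Every other selection either busts 91 cm or exceeds an availability limit or fails to beat 1160.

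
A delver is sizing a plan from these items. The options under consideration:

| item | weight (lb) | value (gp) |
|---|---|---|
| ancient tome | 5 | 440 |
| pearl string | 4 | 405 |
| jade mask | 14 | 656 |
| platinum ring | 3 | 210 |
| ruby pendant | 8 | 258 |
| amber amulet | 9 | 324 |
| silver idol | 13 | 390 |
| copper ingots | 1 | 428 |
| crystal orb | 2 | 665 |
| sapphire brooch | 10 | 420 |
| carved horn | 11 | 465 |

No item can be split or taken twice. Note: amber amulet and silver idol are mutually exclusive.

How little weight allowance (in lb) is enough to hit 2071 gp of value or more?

15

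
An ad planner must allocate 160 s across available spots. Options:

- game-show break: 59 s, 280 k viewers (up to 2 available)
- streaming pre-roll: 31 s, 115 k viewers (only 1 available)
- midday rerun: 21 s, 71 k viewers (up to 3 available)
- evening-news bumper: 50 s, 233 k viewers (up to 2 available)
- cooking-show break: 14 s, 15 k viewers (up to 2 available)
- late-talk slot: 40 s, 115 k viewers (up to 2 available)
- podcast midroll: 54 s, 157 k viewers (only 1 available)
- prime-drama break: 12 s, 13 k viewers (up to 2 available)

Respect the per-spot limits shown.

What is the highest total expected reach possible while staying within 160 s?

A density-first pass picks 2×game-show break + streaming pre-roll — 675 at 149 s.
Dropping game-show break and streaming pre-roll frees 90 s; slotting in 2×evening-news bumper (100 s) lifts the total to 746 at 159 s.
No other feasible combination exceeds 746.

746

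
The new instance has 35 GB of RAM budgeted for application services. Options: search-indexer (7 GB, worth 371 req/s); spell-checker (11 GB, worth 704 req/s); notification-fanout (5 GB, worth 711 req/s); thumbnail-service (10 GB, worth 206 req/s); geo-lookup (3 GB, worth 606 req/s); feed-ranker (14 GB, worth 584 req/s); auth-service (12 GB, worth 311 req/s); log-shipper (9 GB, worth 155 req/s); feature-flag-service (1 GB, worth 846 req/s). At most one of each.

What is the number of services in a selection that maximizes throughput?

5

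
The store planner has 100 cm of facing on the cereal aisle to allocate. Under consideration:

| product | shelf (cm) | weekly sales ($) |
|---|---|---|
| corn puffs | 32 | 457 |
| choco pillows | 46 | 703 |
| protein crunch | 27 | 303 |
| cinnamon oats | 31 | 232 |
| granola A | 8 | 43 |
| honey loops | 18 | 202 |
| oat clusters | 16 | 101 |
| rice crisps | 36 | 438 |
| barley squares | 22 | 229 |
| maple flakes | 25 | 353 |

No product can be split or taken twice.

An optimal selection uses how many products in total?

Best achievable weekly sales is 1389.
corn puffs + choco pillows + barley squares hits 1389 at 100 cm.
Any selection reaching 1389 contains exactly 3 products.

3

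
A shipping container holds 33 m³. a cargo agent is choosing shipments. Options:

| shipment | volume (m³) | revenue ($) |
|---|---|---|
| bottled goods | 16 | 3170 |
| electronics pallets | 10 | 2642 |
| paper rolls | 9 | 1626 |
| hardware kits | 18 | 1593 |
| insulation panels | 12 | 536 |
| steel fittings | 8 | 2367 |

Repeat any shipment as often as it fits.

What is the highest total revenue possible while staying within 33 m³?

9468

Best packing: 4×steel fittings — 32 m³, 9468 total.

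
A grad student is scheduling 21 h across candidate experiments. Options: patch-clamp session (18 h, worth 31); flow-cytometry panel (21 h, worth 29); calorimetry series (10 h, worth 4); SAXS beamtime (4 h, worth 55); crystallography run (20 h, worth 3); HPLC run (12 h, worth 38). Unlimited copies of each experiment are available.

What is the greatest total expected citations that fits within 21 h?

275

5×SAXS beamtime uses 20 of the 21 h and totals 275.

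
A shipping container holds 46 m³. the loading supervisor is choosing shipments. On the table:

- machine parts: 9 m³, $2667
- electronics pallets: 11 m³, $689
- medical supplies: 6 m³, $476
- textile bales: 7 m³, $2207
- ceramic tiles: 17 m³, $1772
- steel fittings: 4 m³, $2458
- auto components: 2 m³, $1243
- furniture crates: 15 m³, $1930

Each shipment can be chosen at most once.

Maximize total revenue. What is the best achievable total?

Taking machine parts + medical supplies + textile bales + steel fittings + auto components + furniture crates: 43 m³ used, 10981 in revenue.
Runner-up machine parts + medical supplies + textile bales + ceramic tiles + steel fittings + auto components tops out at 10823.

10981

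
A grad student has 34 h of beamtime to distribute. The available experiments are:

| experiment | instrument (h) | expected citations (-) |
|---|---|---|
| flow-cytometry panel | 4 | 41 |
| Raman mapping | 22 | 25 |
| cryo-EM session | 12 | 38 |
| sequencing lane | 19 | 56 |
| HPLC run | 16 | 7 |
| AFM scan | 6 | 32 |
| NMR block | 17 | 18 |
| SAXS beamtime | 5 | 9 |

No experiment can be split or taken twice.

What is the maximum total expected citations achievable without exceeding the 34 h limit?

Greedy by ratio would take flow-cytometry panel + cryo-EM session + AFM scan + SAXS beamtime: 27 h used, total 120.
Replace cryo-EM session with sequencing lane: the trade gains 18 net, giving 138 at 34 h.

138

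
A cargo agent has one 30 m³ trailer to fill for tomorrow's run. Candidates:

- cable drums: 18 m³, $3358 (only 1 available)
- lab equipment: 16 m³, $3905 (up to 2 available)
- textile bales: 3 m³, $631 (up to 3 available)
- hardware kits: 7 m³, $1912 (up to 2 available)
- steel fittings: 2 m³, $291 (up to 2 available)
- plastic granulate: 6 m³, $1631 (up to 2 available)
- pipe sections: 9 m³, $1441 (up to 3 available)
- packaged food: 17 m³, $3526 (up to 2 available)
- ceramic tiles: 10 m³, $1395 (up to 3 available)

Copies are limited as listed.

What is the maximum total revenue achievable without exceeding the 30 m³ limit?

Density check — hardware kits 273.14, plastic granulate 271.83, lab equipment 244.06 are the best per m³.
Greedy by ratio would take textile bales + 2×hardware kits + 2×plastic granulate: 29 m³ used, total 7717.
Dropping textile bales and 2×plastic granulate frees 15 m³; slotting in lab equipment (16 m³) lifts the total to 7729 at 30 m³.

7729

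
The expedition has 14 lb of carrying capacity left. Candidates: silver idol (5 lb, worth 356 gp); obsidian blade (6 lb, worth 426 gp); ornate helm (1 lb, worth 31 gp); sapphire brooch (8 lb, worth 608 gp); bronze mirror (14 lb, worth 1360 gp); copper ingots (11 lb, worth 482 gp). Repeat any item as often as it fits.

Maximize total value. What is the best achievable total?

1360

The ratio ordering already packs tightly: bronze mirror, 14 lb, 1360.
No other feasible combination exceeds 1360.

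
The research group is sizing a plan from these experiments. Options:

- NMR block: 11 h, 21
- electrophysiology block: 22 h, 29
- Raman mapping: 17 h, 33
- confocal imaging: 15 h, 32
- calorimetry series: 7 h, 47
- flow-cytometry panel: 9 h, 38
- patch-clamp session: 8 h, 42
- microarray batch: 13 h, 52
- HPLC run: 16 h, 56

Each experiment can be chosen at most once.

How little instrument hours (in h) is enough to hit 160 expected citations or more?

Minimise h subject to total expected citations ≥ 160.
calorimetry series + flow-cytometry panel + patch-clamp session + microarray batch: 179 expected citations at 37 h.
Any bundle with less than 37 h falls short of 160.

37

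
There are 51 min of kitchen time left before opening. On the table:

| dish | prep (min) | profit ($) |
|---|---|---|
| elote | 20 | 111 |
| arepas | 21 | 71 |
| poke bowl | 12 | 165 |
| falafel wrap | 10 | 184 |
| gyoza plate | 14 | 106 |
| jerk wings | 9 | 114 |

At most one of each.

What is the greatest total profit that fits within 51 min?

574

Greedy by ratio would take poke bowl + falafel wrap + gyoza plate + jerk wings: 45 min used, total 569.
Dropping gyoza plate frees 14 min; slotting in elote (20 min) lifts the total to 574 at 51 min.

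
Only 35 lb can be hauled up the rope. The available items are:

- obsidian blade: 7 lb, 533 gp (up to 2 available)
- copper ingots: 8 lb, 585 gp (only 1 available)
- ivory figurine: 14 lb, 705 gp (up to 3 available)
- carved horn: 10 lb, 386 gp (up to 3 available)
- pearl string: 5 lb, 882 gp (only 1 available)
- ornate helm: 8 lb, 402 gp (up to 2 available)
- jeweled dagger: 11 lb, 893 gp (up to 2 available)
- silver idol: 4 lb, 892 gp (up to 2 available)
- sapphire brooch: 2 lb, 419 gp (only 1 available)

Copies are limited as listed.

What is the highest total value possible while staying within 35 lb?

4563

Density check — silver idol 223.00, sapphire brooch 209.50, pearl string 176.40 are the best per lb.
Taking the top-ratio items first gives obsidian blade + pearl string + jeweled dagger + 2×silver idol + sapphire brooch for 4511 (33 lb).
The 7 lb tied up in obsidian blade is better spent on copper ingots — total rises to 4563 (34 lb).
No other feasible combination exceeds 4563.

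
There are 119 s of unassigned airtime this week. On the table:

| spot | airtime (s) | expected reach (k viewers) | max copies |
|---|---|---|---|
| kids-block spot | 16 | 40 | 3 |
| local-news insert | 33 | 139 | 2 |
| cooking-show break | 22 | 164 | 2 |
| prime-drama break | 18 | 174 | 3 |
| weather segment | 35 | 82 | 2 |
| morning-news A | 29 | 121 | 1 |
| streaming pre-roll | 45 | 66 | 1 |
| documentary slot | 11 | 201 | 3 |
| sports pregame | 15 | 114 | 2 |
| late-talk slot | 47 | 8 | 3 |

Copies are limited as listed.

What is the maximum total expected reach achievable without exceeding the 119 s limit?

Ranking by ratio (expected reach/s): documentary slot 18.27, prime-drama break 9.67, sports pregame 7.60.
3×prime-drama break + 3×documentary slot + 2×sports pregame uses 117 of the 119 s and totals 1353.
Nothing else within 119 s beats 1353.

1353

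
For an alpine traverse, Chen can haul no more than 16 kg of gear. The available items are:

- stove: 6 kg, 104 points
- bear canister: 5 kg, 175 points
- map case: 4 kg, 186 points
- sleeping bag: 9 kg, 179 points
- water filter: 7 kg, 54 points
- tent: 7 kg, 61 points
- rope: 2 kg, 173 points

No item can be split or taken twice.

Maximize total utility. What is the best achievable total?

538

Ranking by ratio (utility/kg): rope 86.50, map case 46.50, bear canister 35.00, sleeping bag 19.89.
The ratio heuristic lands on bear canister + map case + rope (534) but leaves 5 kg idle.
Dropping bear canister frees 5 kg; slotting in sleeping bag (9 kg) lifts the total to 538 at 15 kg.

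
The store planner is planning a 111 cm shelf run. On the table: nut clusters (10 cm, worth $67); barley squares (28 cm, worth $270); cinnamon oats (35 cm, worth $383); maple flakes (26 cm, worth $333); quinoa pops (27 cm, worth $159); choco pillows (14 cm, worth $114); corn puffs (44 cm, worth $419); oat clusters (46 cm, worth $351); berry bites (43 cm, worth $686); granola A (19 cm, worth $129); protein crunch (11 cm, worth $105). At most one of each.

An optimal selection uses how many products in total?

4

The maximum weekly sales within 111 cm is 1403.
For example barley squares + maple flakes + choco pillows + berry bites achieves it, using 111 cm.
All optima have 4 products.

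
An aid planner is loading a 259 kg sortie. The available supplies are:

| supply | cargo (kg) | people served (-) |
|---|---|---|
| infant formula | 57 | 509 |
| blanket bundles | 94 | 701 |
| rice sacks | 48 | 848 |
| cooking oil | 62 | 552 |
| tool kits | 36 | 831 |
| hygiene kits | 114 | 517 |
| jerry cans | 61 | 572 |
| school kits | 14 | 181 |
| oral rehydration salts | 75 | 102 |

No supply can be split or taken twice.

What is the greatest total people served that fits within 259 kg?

3133

Taking the top-ratio supplies first gives infant formula + rice sacks + tool kits + jerry cans + school kits for 2941 (216 kg).
The 57 kg tied up in infant formula is better spent on blanket bundles — total rises to 3133 (253 kg).
Nothing else within 259 kg beats 3133.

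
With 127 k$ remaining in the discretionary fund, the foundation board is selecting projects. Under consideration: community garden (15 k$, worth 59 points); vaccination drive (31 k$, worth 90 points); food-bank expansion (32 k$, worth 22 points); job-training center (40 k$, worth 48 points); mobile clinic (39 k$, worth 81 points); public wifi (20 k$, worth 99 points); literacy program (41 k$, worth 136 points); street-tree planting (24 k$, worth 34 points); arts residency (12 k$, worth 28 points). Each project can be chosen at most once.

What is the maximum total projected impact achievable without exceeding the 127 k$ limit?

By projected impact per k$: public wifi 4.95, community garden 3.93, literacy program 3.32 lead.
Best packing: community garden + vaccination drive + public wifi + literacy program + arts residency — 119 k$, 412 total.
Next best is community garden + mobile clinic + public wifi + literacy program + arts residency at 403 (127 k$) — short by 9.

412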